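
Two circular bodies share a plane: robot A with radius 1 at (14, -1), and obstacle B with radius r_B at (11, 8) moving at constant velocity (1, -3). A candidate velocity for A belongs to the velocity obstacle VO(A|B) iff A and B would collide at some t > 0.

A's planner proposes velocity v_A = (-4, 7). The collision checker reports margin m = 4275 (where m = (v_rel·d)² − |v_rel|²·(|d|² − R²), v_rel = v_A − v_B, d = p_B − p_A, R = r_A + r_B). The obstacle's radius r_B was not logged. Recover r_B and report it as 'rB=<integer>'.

m = 4275
d = (-3, 9);  v_rel = (-5, 10),  |v_rel|² = 125
v_rel×d = (-5)·(9) − (10)·(-3) = -15
since m = R²·125 − (-15)²:  R² = (225 + 4275) / 125 = 36
R = √36 = 6  ⇒  r_B = 6 − 1 = 5

rB=5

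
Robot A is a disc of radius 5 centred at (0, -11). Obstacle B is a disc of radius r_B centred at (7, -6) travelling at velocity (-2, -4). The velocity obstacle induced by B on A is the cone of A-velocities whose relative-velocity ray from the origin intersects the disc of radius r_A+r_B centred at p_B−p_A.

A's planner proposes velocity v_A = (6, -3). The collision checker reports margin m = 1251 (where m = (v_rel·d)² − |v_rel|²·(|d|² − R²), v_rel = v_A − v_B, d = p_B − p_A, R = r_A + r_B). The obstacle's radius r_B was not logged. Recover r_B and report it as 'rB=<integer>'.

m = 1251
d = (7, 5);  v_rel = (8, 1),  |v_rel|² = 65
v_rel×d = (8)·(5) − (1)·(7) = 33
since m = R²·65 − 33²:  R² = (1089 + 1251) / 65 = 36
R = √36 = 6  ⇒  r_B = 6 − 5 = 1

rB=1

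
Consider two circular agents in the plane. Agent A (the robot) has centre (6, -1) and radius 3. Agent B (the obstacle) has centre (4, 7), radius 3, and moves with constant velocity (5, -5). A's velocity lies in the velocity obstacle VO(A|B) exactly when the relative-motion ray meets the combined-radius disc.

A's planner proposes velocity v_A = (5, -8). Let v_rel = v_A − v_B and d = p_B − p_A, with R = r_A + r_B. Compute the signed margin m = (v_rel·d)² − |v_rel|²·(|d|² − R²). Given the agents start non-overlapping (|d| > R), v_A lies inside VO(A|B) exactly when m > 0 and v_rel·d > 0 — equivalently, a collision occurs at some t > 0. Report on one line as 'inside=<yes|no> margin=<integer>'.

d = (-2, 8),  |d|² = 68;  R = 3+3 = 6,  c = 68−6² = 32
v_rel = (0, -3),  |v_rel|² = 9;  v_rel·d = (0)·(-2) + (-3)·(8) = -24
9·t² + 48·t + 32 = 0  ⇒  m = (-24)² − 9·32 = 288
m = 288 > 0,  v_rel·d = -24 < 0  ⇒  outside

inside=no margin=288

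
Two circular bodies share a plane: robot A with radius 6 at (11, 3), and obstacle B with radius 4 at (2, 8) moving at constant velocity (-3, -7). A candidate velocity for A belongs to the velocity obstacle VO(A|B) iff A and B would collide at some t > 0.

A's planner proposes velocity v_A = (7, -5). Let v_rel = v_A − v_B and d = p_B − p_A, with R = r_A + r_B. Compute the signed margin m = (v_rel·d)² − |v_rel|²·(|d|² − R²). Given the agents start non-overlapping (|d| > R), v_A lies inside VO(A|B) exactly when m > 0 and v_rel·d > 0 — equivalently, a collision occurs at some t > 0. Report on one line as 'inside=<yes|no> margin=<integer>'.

d = (-9, 5),  |d|² = 106;  R = 6+4 = 10,  c = 106−10² = 6
v_rel = (10, 2),  |v_rel|² = 104;  v_rel·d = (10)·(-9) + (2)·(5) = -80
104·t² + 160·t + 6 = 0  ⇒  m = (-80)² − 104·6 = 5776
m = 5776 > 0,  v_rel·d = -80 < 0  ⇒  outside

inside=no margin=5776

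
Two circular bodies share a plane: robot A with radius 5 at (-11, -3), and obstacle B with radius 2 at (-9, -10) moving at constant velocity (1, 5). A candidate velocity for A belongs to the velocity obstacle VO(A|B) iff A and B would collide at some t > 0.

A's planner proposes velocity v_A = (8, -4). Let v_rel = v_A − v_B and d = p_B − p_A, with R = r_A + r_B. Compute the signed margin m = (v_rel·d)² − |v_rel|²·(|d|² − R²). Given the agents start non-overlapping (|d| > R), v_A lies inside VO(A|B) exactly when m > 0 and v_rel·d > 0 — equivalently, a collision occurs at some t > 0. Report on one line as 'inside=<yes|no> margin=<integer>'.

d = (2, -7),  |d|² = 53;  R = 5+2 = 7,  c = 53−7² = 4
v_rel = (7, -9),  |v_rel|² = 130;  v_rel·d = (7)·(2) + (-9)·(-7) = 77
130·t² − 154·t + 4 = 0  ⇒  m = 77² − 130·4 = 5409
m = 5409 > 0,  v_rel·d = 77 > 0  ⇒  inside

inside=yes margin=5409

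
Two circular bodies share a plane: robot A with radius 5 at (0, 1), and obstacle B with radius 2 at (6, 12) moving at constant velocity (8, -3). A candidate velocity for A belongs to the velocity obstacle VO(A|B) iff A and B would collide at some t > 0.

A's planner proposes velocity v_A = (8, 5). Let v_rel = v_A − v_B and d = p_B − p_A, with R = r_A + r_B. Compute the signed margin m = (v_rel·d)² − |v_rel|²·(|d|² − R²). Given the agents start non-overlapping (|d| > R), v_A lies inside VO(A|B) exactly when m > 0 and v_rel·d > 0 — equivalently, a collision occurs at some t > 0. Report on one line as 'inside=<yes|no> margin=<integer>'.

d = (6, 11),  |d|² = 157;  R = 5+2 = 7,  c = 157−7² = 108
v_rel = (0, 8),  |v_rel|² = 64;  v_rel·d = (0)·(6) + (8)·(11) = 88
64·t² − 176·t + 108 = 0  ⇒  m = 88² − 64·108 = 832
m = 832 > 0,  v_rel·d = 88 > 0  ⇒  inside

inside=yes margin=832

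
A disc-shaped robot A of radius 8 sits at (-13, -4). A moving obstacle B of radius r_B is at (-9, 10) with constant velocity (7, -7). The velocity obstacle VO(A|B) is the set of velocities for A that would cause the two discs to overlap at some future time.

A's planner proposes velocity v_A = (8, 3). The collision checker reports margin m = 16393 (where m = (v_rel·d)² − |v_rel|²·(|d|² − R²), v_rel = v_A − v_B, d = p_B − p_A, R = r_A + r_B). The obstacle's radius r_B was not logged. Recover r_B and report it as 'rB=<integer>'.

m = 16393
d = (4, 14);  v_rel = (1, 10),  |v_rel|² = 101
v_rel×d = (1)·(14) − (10)·(4) = -26
since m = R²·101 − (-26)²:  R² = (676 + 16393) / 101 = 169
R = √169 = 13  ⇒  r_B = 13 − 8 = 5

rB=5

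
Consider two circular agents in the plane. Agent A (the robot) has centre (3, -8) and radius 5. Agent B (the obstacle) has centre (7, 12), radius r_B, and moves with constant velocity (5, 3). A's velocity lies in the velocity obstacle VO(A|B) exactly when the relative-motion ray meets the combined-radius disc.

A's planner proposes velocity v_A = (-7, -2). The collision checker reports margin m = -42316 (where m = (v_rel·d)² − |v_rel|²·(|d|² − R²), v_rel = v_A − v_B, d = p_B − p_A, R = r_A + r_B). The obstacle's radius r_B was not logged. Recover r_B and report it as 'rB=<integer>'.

m = -42316
d = (4, 20);  v_rel = (-12, -5),  |v_rel|² = 169
v_rel×d = (-12)·(20) − (-5)·(4) = -220
since m = R²·169 − (-220)²:  R² = (48400 + -42316) / 169 = 36
R = √36 = 6  ⇒  r_B = 6 − 5 = 1

rB=1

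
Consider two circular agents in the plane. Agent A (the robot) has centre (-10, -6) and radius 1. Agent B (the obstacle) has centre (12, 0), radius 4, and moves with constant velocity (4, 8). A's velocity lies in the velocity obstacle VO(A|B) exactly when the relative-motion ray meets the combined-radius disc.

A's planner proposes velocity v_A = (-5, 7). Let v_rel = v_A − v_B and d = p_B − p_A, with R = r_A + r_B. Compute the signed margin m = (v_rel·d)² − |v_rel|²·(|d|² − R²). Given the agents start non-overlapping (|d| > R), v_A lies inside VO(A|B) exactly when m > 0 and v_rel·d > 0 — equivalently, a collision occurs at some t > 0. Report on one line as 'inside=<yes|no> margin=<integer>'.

d = (22, 6),  |d|² = 520;  R = 1+4 = 5,  c = 520−5² = 495
v_rel = (-9, -1),  |v_rel|² = 82;  v_rel·d = (-9)·(22) + (-1)·(6) = -204
82·t² + 408·t + 495 = 0  ⇒  m = (-204)² − 82·495 = 1026
m = 1026 > 0,  v_rel·d = -204 < 0  ⇒  outside

inside=no margin=1026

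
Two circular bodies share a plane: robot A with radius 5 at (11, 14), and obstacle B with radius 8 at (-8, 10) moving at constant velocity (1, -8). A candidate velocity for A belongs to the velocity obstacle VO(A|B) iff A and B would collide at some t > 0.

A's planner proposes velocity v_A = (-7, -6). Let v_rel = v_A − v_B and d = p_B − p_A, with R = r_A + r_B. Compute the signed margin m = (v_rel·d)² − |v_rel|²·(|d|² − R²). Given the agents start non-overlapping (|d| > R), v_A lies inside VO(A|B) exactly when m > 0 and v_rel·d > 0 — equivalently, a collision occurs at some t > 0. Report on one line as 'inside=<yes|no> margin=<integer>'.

d = (-19, -4),  |d|² = 377;  R = 5+8 = 13,  c = 377−13² = 208
v_rel = (-8, 2),  |v_rel|² = 68;  v_rel·d = (-8)·(-19) + (2)·(-4) = 144
68·t² − 288·t + 208 = 0  ⇒  m = 144² − 68·208 = 6592
m = 6592 > 0,  v_rel·d = 144 > 0  ⇒  inside

inside=yes margin=6592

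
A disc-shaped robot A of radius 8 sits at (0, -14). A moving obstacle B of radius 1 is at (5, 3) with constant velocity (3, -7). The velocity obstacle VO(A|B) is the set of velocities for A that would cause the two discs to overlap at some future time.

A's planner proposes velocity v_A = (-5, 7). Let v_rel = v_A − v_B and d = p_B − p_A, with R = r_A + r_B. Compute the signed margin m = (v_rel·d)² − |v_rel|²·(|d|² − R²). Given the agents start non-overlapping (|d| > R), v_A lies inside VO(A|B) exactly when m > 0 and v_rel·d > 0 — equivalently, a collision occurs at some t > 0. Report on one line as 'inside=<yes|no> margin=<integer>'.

d = (5, 17),  |d|² = 314;  R = 8+1 = 9,  c = 314−9² = 233
v_rel = (-8, 14),  |v_rel|² = 260;  v_rel·d = (-8)·(5) + (14)·(17) = 198
260·t² − 396·t + 233 = 0  ⇒  m = 198² − 260·233 = -21376
m = -21376 < 0,  v_rel·d = 198 > 0  ⇒  outside

inside=no margin=-21376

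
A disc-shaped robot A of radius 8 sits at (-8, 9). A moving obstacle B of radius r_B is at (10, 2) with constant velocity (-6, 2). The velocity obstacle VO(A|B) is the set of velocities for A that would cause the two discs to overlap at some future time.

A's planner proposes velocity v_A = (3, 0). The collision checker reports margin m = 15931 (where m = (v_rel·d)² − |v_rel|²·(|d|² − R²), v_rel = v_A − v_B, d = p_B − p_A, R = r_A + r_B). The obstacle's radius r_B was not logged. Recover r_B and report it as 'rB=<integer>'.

m = 15931
d = (18, -7);  v_rel = (9, -2),  |v_rel|² = 85
v_rel×d = (9)·(-7) − (-2)·(18) = -27
since m = R²·85 − (-27)²:  R² = (729 + 15931) / 85 = 196
R = √196 = 14  ⇒  r_B = 14 − 8 = 6

rB=6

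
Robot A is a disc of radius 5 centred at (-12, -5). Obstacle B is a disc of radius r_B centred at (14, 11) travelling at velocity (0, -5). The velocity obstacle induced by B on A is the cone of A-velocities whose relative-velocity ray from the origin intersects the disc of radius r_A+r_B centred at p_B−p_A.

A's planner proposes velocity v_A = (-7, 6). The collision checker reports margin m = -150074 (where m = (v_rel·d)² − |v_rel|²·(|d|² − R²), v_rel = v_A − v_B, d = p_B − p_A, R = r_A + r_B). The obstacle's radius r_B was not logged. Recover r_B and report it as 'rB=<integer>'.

m = -150074
d = (26, 16);  v_rel = (-7, 11),  |v_rel|² = 170
v_rel×d = (-7)·(16) − (11)·(26) = -398
since m = R²·170 − (-398)²:  R² = (158404 + -150074) / 170 = 49
R = √49 = 7  ⇒  r_B = 7 − 5 = 2

rB=2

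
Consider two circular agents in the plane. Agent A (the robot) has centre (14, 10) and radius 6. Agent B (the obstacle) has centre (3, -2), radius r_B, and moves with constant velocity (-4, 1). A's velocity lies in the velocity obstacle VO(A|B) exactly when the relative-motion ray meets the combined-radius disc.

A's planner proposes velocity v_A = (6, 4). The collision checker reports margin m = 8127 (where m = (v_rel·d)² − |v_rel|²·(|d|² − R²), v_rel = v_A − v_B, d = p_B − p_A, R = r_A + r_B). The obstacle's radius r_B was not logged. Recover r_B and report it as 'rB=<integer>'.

m = 8127
d = (-11, -12);  v_rel = (10, 3),  |v_rel|² = 109
v_rel×d = (10)·(-12) − (3)·(-11) = -87
since m = R²·109 − (-87)²:  R² = (7569 + 8127) / 109 = 144
R = √144 = 12  ⇒  r_B = 12 − 6 = 6

rB=6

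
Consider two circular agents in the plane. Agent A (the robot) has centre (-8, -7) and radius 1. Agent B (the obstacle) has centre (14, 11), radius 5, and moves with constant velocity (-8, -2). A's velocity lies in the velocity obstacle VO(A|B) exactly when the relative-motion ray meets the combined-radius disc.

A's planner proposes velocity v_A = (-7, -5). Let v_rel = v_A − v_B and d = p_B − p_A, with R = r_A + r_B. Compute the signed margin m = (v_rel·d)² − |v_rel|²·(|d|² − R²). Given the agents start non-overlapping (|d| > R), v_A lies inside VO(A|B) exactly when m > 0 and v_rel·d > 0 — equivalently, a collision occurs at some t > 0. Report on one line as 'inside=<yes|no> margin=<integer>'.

d = (22, 18),  |d|² = 808;  R = 1+5 = 6,  c = 808−6² = 772
v_rel = (1, -3),  |v_rel|² = 10;  v_rel·d = (1)·(22) + (-3)·(18) = -32
10·t² + 64·t + 772 = 0  ⇒  m = (-32)² − 10·772 = -6696
m = -6696 < 0,  v_rel·d = -32 < 0  ⇒  outside

inside=no margin=-6696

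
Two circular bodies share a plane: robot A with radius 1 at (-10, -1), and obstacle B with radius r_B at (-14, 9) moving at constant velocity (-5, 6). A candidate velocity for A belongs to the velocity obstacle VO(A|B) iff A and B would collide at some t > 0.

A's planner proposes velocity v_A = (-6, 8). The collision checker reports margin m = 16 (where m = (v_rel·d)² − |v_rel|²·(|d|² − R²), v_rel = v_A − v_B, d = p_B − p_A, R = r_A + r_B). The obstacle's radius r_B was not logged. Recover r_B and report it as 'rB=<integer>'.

m = 16
d = (-4, 10);  v_rel = (-1, 2),  |v_rel|² = 5
v_rel×d = (-1)·(10) − (2)·(-4) = -2
since m = R²·5 − (-2)²:  R² = (4 + 16) / 5 = 4
R = √4 = 2  ⇒  r_B = 2 − 1 = 1

rB=1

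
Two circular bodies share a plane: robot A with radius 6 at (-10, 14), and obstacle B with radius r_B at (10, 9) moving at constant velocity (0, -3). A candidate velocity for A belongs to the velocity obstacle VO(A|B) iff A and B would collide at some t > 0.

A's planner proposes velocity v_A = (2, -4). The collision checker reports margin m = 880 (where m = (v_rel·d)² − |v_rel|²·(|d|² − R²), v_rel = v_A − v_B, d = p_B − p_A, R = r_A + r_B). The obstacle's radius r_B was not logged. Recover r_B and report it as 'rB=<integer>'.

m = 880
d = (20, -5);  v_rel = (2, -1),  |v_rel|² = 5
v_rel×d = (2)·(-5) − (-1)·(20) = 10
since m = R²·5 − 10²:  R² = (100 + 880) / 5 = 196
R = √196 = 14  ⇒  r_B = 14 − 6 = 8

rB=8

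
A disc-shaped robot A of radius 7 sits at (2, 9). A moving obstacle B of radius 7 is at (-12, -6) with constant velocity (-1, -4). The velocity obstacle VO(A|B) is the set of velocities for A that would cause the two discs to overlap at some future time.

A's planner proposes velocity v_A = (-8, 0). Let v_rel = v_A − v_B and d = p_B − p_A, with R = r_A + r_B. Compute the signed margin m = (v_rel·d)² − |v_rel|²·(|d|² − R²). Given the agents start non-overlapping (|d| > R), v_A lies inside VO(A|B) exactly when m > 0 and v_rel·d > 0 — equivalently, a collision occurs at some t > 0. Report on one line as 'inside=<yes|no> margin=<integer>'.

d = (-14, -15),  |d|² = 421;  R = 7+7 = 14,  c = 421−14² = 225
v_rel = (-7, 4),  |v_rel|² = 65;  v_rel·d = (-7)·(-14) + (4)·(-15) = 38
65·t² − 76·t + 225 = 0  ⇒  m = 38² − 65·225 = -13181
m = -13181 < 0,  v_rel·d = 38 > 0  ⇒  outside

inside=no margin=-13181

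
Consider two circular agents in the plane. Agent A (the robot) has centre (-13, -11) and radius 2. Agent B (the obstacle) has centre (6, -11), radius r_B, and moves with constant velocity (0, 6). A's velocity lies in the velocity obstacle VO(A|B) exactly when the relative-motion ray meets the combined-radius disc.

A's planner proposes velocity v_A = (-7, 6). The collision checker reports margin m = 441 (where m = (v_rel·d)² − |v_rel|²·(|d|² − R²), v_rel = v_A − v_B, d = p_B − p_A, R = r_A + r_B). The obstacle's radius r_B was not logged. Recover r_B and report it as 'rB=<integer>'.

m = 441
d = (19, 0);  v_rel = (-7, 0),  |v_rel|² = 49
v_rel×d = (-7)·(0) − (0)·(19) = 0
since m = R²·49 − 0²:  R² = (0 + 441) / 49 = 9
R = √9 = 3  ⇒  r_B = 3 − 2 = 1

rB=1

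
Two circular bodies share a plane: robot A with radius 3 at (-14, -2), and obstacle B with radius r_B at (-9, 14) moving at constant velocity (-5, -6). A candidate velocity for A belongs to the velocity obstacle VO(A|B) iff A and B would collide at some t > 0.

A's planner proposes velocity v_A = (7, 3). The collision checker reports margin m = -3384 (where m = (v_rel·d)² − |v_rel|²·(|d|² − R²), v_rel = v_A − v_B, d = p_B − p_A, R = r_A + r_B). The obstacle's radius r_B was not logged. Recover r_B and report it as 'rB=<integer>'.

m = -3384
d = (5, 16);  v_rel = (12, 9),  |v_rel|² = 225
v_rel×d = (12)·(16) − (9)·(5) = 147
since m = R²·225 − 147²:  R² = (21609 + -3384) / 225 = 81
R = √81 = 9  ⇒  r_B = 9 − 3 = 6

rB=6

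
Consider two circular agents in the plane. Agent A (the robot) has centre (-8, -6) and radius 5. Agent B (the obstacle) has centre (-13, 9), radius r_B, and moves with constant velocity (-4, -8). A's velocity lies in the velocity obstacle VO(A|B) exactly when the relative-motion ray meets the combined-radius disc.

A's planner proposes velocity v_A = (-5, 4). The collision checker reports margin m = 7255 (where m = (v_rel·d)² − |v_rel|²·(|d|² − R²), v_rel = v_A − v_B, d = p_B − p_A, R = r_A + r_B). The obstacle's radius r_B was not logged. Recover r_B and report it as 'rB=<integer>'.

m = 7255
d = (-5, 15);  v_rel = (-1, 12),  |v_rel|² = 145
v_rel×d = (-1)·(15) − (12)·(-5) = 45
since m = R²·145 − 45²:  R² = (2025 + 7255) / 145 = 64
R = √64 = 8  ⇒  r_B = 8 − 5 = 3

rB=3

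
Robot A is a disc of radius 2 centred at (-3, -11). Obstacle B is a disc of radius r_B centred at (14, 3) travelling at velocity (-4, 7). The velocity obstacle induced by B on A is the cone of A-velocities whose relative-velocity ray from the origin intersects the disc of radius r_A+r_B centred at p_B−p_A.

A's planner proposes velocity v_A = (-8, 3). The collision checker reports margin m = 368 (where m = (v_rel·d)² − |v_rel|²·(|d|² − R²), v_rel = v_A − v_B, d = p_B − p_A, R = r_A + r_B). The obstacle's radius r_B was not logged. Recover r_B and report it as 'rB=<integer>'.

m = 368
d = (17, 14);  v_rel = (-4, -4),  |v_rel|² = 32
v_rel×d = (-4)·(14) − (-4)·(17) = 12
since m = R²·32 − 12²:  R² = (144 + 368) / 32 = 16
R = √16 = 4  ⇒  r_B = 4 − 2 = 2

rB=2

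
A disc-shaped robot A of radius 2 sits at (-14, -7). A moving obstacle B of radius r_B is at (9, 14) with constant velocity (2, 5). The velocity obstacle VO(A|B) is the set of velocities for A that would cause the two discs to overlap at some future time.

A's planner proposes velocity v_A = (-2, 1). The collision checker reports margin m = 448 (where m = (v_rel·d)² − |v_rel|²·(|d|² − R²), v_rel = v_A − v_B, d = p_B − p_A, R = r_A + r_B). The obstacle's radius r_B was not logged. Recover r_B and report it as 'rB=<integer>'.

m = 448
d = (23, 21);  v_rel = (-4, -4),  |v_rel|² = 32
v_rel×d = (-4)·(21) − (-4)·(23) = 8
since m = R²·32 − 8²:  R² = (64 + 448) / 32 = 16
R = √16 = 4  ⇒  r_B = 4 − 2 = 2

rB=2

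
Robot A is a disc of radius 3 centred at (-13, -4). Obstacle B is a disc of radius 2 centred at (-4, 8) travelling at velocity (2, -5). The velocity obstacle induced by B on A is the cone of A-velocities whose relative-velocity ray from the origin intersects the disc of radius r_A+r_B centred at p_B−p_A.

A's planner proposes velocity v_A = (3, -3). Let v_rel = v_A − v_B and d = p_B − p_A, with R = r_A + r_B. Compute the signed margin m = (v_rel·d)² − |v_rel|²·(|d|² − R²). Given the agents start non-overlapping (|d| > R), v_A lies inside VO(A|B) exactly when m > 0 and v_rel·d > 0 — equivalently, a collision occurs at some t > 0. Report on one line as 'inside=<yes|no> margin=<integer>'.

d = (9, 12),  |d|² = 225;  R = 3+2 = 5,  c = 225−5² = 200
v_rel = (1, 2),  |v_rel|² = 5;  v_rel·d = (1)·(9) + (2)·(12) = 33
5·t² − 66·t + 200 = 0  ⇒  m = 33² − 5·200 = 89
m = 89 > 0,  v_rel·d = 33 > 0  ⇒  inside

inside=yes margin=89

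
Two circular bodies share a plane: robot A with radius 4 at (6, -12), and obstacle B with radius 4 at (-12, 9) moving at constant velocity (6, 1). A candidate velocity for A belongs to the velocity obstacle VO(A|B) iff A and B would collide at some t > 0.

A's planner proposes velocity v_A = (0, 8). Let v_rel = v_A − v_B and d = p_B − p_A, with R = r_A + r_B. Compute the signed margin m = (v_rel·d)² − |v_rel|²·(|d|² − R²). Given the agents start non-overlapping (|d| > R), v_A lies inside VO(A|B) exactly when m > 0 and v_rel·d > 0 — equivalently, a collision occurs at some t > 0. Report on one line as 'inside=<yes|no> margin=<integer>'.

d = (-18, 21),  |d|² = 765;  R = 4+4 = 8,  c = 765−8² = 701
v_rel = (-6, 7),  |v_rel|² = 85;  v_rel·d = (-6)·(-18) + (7)·(21) = 255
85·t² − 510·t + 701 = 0  ⇒  m = 255² − 85·701 = 5440
m = 5440 > 0,  v_rel·d = 255 > 0  ⇒  inside

inside=yes margin=5440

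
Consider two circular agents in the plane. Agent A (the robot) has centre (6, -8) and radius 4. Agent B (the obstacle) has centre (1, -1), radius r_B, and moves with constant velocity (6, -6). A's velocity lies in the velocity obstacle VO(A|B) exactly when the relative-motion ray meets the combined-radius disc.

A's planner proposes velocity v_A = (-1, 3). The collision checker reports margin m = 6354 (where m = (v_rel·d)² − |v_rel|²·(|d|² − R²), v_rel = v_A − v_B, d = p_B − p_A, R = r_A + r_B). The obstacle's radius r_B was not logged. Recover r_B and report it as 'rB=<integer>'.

m = 6354
d = (-5, 7);  v_rel = (-7, 9),  |v_rel|² = 130
v_rel×d = (-7)·(7) − (9)·(-5) = -4
since m = R²·130 − (-4)²:  R² = (16 + 6354) / 130 = 49
R = √49 = 7  ⇒  r_B = 7 − 4 = 3

rB=3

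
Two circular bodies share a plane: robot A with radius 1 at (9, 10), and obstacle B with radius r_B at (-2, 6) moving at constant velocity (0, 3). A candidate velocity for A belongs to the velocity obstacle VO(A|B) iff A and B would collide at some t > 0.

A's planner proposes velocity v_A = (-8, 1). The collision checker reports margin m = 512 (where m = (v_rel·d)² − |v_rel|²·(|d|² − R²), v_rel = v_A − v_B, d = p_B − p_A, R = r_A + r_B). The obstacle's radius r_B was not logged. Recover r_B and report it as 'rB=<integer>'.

m = 512
d = (-11, -4);  v_rel = (-8, -2),  |v_rel|² = 68
v_rel×d = (-8)·(-4) − (-2)·(-11) = 10
since m = R²·68 − 10²:  R² = (100 + 512) / 68 = 9
R = √9 = 3  ⇒  r_B = 3 − 1 = 2

rB=2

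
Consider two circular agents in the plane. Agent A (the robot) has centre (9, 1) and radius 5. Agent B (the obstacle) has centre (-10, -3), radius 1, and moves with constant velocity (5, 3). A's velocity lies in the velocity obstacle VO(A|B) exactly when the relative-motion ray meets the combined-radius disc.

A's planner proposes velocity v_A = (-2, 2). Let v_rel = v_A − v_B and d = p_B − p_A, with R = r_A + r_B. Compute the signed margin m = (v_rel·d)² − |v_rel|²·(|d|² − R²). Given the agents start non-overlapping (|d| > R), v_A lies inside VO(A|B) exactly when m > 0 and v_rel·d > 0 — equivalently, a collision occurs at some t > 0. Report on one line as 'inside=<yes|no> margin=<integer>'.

d = (-19, -4),  |d|² = 377;  R = 5+1 = 6,  c = 377−6² = 341
v_rel = (-7, -1),  |v_rel|² = 50;  v_rel·d = (-7)·(-19) + (-1)·(-4) = 137
50·t² − 274·t + 341 = 0  ⇒  m = 137² − 50·341 = 1719
m = 1719 > 0,  v_rel·d = 137 > 0  ⇒  inside

inside=yes margin=1719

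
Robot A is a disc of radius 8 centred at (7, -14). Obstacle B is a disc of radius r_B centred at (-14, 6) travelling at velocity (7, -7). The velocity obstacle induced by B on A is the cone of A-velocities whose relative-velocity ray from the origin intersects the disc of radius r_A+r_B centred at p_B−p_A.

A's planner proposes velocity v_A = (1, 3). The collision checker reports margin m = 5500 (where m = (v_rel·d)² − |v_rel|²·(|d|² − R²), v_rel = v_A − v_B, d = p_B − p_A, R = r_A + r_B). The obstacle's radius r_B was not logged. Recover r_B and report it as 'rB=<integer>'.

m = 5500
d = (-21, 20);  v_rel = (-6, 10),  |v_rel|² = 136
v_rel×d = (-6)·(20) − (10)·(-21) = 90
since m = R²·136 − 90²:  R² = (8100 + 5500) / 136 = 100
R = √100 = 10  ⇒  r_B = 10 − 8 = 2

rB=2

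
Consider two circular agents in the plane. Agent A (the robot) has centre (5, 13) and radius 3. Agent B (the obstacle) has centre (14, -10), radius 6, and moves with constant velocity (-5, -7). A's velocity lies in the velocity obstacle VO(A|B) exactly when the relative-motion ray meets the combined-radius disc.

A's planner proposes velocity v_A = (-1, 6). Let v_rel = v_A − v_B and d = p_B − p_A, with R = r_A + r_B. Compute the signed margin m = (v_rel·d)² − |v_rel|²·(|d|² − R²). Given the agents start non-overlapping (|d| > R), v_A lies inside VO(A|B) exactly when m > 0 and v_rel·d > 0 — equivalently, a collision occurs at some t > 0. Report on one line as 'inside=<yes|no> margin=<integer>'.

d = (9, -23),  |d|² = 610;  R = 3+6 = 9,  c = 610−9² = 529
v_rel = (4, 13),  |v_rel|² = 185;  v_rel·d = (4)·(9) + (13)·(-23) = -263
185·t² + 526·t + 529 = 0  ⇒  m = (-263)² − 185·529 = -28696
m = -28696 < 0,  v_rel·d = -263 < 0  ⇒  outside

inside=no margin=-28696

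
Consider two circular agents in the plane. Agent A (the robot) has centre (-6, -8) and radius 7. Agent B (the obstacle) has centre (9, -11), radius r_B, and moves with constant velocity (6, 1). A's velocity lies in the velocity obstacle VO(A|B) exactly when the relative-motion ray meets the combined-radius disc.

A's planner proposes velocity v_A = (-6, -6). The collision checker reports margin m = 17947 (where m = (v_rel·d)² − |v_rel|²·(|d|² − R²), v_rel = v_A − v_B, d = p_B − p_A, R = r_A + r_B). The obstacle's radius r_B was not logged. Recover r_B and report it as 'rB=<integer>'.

m = 17947
d = (15, -3);  v_rel = (-12, -7),  |v_rel|² = 193
v_rel×d = (-12)·(-3) − (-7)·(15) = 141
since m = R²·193 − 141²:  R² = (19881 + 17947) / 193 = 196
R = √196 = 14  ⇒  r_B = 14 − 7 = 7

rB=7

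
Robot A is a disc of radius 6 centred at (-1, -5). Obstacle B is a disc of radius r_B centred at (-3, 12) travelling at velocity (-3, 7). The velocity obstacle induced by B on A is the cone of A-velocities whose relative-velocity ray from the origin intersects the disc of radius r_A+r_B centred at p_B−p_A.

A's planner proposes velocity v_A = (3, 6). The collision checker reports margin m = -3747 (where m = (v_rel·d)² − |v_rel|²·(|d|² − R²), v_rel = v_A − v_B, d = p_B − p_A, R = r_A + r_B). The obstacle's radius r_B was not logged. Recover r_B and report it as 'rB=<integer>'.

m = -3747
d = (-2, 17);  v_rel = (6, -1),  |v_rel|² = 37
v_rel×d = (6)·(17) − (-1)·(-2) = 100
since m = R²·37 − 100²:  R² = (10000 + -3747) / 37 = 169
R = √169 = 13  ⇒  r_B = 13 − 6 = 7

rB=7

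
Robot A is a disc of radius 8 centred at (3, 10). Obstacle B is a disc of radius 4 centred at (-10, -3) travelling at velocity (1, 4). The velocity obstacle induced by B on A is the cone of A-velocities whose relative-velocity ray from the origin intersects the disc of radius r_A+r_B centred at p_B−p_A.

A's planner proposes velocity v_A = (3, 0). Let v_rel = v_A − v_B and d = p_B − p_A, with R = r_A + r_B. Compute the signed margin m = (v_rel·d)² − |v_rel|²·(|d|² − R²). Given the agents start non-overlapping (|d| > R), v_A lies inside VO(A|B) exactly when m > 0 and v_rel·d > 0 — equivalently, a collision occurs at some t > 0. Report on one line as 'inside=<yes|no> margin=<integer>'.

d = (-13, -13),  |d|² = 338;  R = 8+4 = 12,  c = 338−12² = 194
v_rel = (2, -4),  |v_rel|² = 20;  v_rel·d = (2)·(-13) + (-4)·(-13) = 26
20·t² − 52·t + 194 = 0  ⇒  m = 26² − 20·194 = -3204
m = -3204 < 0,  v_rel·d = 26 > 0  ⇒  outside

inside=no margin=-3204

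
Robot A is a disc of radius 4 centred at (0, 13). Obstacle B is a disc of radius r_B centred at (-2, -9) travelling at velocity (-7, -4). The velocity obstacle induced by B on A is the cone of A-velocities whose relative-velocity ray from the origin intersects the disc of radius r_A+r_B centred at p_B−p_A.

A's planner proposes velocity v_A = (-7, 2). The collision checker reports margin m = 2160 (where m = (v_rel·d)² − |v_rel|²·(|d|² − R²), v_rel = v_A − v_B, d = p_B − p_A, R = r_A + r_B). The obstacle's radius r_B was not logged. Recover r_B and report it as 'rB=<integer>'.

m = 2160
d = (-2, -22);  v_rel = (0, 6),  |v_rel|² = 36
v_rel×d = (0)·(-22) − (6)·(-2) = 12
since m = R²·36 − 12²:  R² = (144 + 2160) / 36 = 64
R = √64 = 8  ⇒  r_B = 8 − 4 = 4

rB=4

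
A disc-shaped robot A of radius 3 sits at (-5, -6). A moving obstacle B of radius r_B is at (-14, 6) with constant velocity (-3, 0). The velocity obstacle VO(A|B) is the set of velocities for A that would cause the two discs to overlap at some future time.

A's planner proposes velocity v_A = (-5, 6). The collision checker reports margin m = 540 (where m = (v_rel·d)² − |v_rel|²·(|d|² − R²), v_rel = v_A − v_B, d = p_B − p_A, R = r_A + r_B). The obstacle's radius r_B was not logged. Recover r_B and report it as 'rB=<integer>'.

m = 540
d = (-9, 12);  v_rel = (-2, 6),  |v_rel|² = 40
v_rel×d = (-2)·(12) − (6)·(-9) = 30
since m = R²·40 − 30²:  R² = (900 + 540) / 40 = 36
R = √36 = 6  ⇒  r_B = 6 − 3 = 3

rB=3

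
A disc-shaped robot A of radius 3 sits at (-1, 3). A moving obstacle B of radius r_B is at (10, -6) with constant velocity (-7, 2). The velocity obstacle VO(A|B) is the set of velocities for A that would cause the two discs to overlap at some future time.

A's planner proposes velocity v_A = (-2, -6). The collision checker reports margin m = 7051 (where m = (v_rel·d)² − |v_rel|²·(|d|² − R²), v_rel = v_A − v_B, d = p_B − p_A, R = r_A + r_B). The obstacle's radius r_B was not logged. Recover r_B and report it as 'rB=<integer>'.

m = 7051
d = (11, -9);  v_rel = (5, -8),  |v_rel|² = 89
v_rel×d = (5)·(-9) − (-8)·(11) = 43
since m = R²·89 − 43²:  R² = (1849 + 7051) / 89 = 100
R = √100 = 10  ⇒  r_B = 10 − 3 = 7

rB=7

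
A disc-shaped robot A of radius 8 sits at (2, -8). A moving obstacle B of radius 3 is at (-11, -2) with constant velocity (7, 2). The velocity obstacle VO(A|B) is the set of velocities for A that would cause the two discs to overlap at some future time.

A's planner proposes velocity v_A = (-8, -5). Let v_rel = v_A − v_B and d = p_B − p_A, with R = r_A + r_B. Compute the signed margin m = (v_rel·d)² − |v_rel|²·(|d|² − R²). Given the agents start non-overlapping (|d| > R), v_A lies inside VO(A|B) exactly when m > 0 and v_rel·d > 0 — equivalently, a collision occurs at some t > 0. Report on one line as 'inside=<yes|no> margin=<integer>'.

d = (-13, 6),  |d|² = 205;  R = 8+3 = 11,  c = 205−11² = 84
v_rel = (-15, -7),  |v_rel|² = 274;  v_rel·d = (-15)·(-13) + (-7)·(6) = 153
274·t² − 306·t + 84 = 0  ⇒  m = 153² − 274·84 = 393
m = 393 > 0,  v_rel·d = 153 > 0  ⇒  inside

inside=yes margin=393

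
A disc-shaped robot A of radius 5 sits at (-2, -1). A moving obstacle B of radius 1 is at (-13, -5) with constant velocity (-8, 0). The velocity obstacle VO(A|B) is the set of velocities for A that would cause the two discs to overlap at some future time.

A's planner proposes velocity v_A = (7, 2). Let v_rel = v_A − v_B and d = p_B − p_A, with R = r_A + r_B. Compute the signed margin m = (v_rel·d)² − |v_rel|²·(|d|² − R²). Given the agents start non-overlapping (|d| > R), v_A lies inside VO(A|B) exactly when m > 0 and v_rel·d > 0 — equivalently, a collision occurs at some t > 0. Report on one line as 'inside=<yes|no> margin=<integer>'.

d = (-11, -4),  |d|² = 137;  R = 5+1 = 6,  c = 137−6² = 101
v_rel = (15, 2),  |v_rel|² = 229;  v_rel·d = (15)·(-11) + (2)·(-4) = -173
229·t² + 346·t + 101 = 0  ⇒  m = (-173)² − 229·101 = 6800
m = 6800 > 0,  v_rel·d = -173 < 0  ⇒  outside

inside=no margin=6800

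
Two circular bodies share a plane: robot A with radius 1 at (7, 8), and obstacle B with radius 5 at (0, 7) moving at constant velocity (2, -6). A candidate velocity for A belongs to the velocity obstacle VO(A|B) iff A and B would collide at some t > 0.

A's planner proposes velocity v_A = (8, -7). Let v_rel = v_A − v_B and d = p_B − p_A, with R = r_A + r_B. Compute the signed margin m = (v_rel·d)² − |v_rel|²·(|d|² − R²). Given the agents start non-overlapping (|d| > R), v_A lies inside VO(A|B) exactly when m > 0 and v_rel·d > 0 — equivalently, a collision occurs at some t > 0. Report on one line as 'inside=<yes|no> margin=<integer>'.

d = (-7, -1),  |d|² = 50;  R = 1+5 = 6,  c = 50−6² = 14
v_rel = (6, -1),  |v_rel|² = 37;  v_rel·d = (6)·(-7) + (-1)·(-1) = -41
37·t² + 82·t + 14 = 0  ⇒  m = (-41)² − 37·14 = 1163
m = 1163 > 0,  v_rel·d = -41 < 0  ⇒  outside

inside=no margin=1163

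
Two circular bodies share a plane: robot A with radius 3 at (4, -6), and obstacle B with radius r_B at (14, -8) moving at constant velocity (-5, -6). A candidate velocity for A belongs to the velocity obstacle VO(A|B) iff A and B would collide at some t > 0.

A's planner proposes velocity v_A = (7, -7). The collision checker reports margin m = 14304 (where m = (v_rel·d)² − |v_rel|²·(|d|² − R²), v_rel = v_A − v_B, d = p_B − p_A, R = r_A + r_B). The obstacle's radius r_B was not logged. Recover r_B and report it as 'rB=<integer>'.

m = 14304
d = (10, -2);  v_rel = (12, -1),  |v_rel|² = 145
v_rel×d = (12)·(-2) − (-1)·(10) = -14
since m = R²·145 − (-14)²:  R² = (196 + 14304) / 145 = 100
R = √100 = 10  ⇒  r_B = 10 − 3 = 7

rB=7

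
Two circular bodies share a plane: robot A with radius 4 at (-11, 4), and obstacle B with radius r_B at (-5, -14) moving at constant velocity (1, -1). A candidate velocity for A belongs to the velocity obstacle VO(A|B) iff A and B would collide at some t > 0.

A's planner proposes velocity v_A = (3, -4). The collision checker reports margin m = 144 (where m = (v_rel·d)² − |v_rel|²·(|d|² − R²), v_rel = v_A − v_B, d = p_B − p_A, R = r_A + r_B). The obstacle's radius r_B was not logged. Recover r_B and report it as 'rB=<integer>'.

m = 144
d = (6, -18);  v_rel = (2, -3),  |v_rel|² = 13
v_rel×d = (2)·(-18) − (-3)·(6) = -18
since m = R²·13 − (-18)²:  R² = (324 + 144) / 13 = 36
R = √36 = 6  ⇒  r_B = 6 − 4 = 2

rB=2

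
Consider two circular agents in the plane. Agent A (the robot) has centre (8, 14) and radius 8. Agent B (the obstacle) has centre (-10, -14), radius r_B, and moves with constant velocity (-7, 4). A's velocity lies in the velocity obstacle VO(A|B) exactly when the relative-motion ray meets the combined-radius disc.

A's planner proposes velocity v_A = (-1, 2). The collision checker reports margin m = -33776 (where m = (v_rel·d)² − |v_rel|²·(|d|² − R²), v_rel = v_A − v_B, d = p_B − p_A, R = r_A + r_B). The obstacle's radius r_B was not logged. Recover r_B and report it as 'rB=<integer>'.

m = -33776
d = (-18, -28);  v_rel = (6, -2),  |v_rel|² = 40
v_rel×d = (6)·(-28) − (-2)·(-18) = -204
since m = R²·40 − (-204)²:  R² = (41616 + -33776) / 40 = 196
R = √196 = 14  ⇒  r_B = 14 − 8 = 6

rB=6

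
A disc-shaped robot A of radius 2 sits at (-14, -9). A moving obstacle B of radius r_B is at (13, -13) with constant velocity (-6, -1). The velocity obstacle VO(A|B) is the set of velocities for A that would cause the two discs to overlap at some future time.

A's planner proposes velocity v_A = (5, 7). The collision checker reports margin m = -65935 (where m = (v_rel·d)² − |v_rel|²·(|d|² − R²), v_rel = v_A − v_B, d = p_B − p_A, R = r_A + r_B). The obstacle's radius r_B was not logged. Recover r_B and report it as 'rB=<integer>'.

m = -65935
d = (27, -4);  v_rel = (11, 8),  |v_rel|² = 185
v_rel×d = (11)·(-4) − (8)·(27) = -260
since m = R²·185 − (-260)²:  R² = (67600 + -65935) / 185 = 9
R = √9 = 3  ⇒  r_B = 3 − 2 = 1

rB=1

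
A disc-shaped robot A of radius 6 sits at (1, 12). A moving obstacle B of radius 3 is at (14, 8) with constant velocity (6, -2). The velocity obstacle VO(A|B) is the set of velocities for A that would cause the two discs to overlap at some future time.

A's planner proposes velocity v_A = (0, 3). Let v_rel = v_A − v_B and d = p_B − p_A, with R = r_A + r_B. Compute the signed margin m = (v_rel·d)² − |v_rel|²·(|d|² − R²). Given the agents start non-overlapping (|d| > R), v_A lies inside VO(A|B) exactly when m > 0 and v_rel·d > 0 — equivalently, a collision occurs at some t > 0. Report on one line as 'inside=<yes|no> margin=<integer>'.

d = (13, -4),  |d|² = 185;  R = 6+3 = 9,  c = 185−9² = 104
v_rel = (-6, 5),  |v_rel|² = 61;  v_rel·d = (-6)·(13) + (5)·(-4) = -98
61·t² + 196·t + 104 = 0  ⇒  m = (-98)² − 61·104 = 3260
m = 3260 > 0,  v_rel·d = -98 < 0  ⇒  outside

inside=no margin=3260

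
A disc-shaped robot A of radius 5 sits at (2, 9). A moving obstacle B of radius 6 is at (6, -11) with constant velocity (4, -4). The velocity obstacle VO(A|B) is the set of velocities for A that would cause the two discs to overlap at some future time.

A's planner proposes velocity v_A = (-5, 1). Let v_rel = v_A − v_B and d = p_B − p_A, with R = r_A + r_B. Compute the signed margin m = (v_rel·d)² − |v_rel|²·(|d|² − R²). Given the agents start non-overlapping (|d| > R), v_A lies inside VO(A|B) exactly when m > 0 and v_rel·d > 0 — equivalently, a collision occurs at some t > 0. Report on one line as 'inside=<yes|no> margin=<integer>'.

d = (4, -20),  |d|² = 416;  R = 5+6 = 11,  c = 416−11² = 295
v_rel = (-9, 5),  |v_rel|² = 106;  v_rel·d = (-9)·(4) + (5)·(-20) = -136
106·t² + 272·t + 295 = 0  ⇒  m = (-136)² − 106·295 = -12774
m = -12774 < 0,  v_rel·d = -136 < 0  ⇒  outside

inside=no margin=-12774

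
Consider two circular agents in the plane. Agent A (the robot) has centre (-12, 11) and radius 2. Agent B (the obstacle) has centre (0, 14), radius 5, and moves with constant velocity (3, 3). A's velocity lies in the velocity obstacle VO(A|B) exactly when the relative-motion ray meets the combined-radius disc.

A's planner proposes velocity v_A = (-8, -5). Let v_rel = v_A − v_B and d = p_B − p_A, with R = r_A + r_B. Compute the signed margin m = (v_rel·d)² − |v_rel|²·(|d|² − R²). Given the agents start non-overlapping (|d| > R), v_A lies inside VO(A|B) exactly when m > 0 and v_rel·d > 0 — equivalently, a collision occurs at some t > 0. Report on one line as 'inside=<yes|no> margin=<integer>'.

d = (12, 3),  |d|² = 153;  R = 2+5 = 7,  c = 153−7² = 104
v_rel = (-11, -8),  |v_rel|² = 185;  v_rel·d = (-11)·(12) + (-8)·(3) = -156
185·t² + 312·t + 104 = 0  ⇒  m = (-156)² − 185·104 = 5096
m = 5096 > 0,  v_rel·d = -156 < 0  ⇒  outside

inside=no margin=5096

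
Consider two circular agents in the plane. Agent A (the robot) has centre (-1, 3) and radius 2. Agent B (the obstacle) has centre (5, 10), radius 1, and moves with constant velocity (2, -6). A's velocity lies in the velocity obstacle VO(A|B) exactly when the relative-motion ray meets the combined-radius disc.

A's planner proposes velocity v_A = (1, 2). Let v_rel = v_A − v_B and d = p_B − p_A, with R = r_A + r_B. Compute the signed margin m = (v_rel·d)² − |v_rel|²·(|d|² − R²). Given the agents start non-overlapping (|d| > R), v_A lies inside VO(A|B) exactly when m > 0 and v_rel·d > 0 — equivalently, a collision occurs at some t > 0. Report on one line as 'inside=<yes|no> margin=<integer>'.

d = (6, 7),  |d|² = 85;  R = 2+1 = 3,  c = 85−3² = 76
v_rel = (-1, 8),  |v_rel|² = 65;  v_rel·d = (-1)·(6) + (8)·(7) = 50
65·t² − 100·t + 76 = 0  ⇒  m = 50² − 65·76 = -2440
m = -2440 < 0,  v_rel·d = 50 > 0  ⇒  outside

inside=no margin=-2440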